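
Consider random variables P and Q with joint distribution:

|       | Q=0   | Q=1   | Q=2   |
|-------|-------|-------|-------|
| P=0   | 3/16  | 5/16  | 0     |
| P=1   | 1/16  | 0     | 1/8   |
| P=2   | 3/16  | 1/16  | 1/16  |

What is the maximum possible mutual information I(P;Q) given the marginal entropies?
The upper bound on mutual information is I(P;Q) ≤ min(H(P), H(Q)).

Marginal P(P) (row sums):
  P(P=0) = 3/16 + 5/16 + 0 = 1/2
  P(P=1) = 1/16 + 0 + 1/8 = 3/16
  P(P=2) = 3/16 + 1/16 + 1/16 = 5/16
Marginal P(Q) (column sums):
  P(Q=0) = 3/16 + 1/16 + 3/16 = 7/16
  P(Q=1) = 5/16 + 0 + 1/16 = 3/8
  P(Q=2) = 0 + 1/8 + 1/16 = 3/16

H(P) = -[(1/2)·log₂(1/2) + (3/16)·log₂(3/16) + (5/16)·log₂(5/16)]
  = 0.5000 + 0.4528 + 0.5244
  = 1.4772 bits
H(Q) = -[(7/16)·log₂(7/16) + (3/8)·log₂(3/8) + (3/16)·log₂(3/16)]
  = 0.5218 + 0.5306 + 0.4528
  = 1.5052 bits

Maximum possible I(P;Q) = min(1.4772, 1.5052) = 1.4772 bits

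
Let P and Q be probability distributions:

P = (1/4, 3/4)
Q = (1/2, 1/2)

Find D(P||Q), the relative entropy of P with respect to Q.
D(P||Q) = Σ P(i) log₂(P(i)/Q(i))
  i=0: (1/4) × log₂((1/4)/(1/2)) = (1/4) × log₂(1/2) = -0.2500
  i=1: (3/4) × log₂((3/4)/(1/2)) = (3/4) × log₂(3/2) = 0.4387
D(P||Q) = -0.2500 + 0.4387
  = 0.1887 bits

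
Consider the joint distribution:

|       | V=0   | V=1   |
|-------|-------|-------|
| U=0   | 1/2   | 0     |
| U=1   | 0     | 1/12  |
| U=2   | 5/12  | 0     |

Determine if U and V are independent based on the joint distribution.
Marginal P(U) (row sums):
  P(U=0) = 1/2 + 0 = 1/2
  P(U=1) = 0 + 1/12 = 1/12
  P(U=2) = 5/12 + 0 = 5/12
Marginal P(V) (column sums):
  P(V=0) = 1/2 + 0 + 5/12 = 11/12
  P(V=1) = 0 + 1/12 + 0 = 1/12

U and V are independent iff P(U=i,V=j) = P(U=i)·P(V=j) for every cell.
  P(U=0)·P(V=0) = 1/2 × 11/12 = 11/24, but P(U=0,V=0) = 1/2 ✗

No, U and V are not independent. Quantitatively, I(U;V) > 0:

H(U) = -[(1/2)·log₂(1/2) + (1/12)·log₂(1/12) + (5/12)·log₂(5/12)]
  = 0.5000 + 0.2987 + 0.5263
  = 1.3250 bits
H(V) = -[(11/12)·log₂(11/12) + (1/12)·log₂(1/12)]
  = 0.1151 + 0.2987
  = 0.4138 bits
H(U,V) = -[(1/2)·log₂(1/2) + (1/12)·log₂(1/12) + (5/12)·log₂(5/12)]
  = 0.5000 + 0.2987 + 0.5263
  = 1.3250 bits
I(U;V) = H(U) + H(V) - H(U,V) = 1.3250 + 0.4138 - 1.3250 = 0.4138 bits > 0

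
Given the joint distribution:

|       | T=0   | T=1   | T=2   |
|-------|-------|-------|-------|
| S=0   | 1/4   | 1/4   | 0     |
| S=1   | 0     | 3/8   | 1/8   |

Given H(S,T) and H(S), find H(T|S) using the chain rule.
From the chain rule: H(S,T) = H(S) + H(T|S)
Therefore: H(T|S) = H(S,T) - H(S)

H(S,T) = -[(1/4)·log₂(1/4) + (1/4)·log₂(1/4) + (3/8)·log₂(3/8) + (1/8)·log₂(1/8)]
  = 0.5000 + 0.5000 + 0.5306 + 0.3750
  = 1.9056 bits
Marginal P(S) (row sums):
  P(S=0) = 1/4 + 1/4 + 0 = 1/2
  P(S=1) = 0 + 3/8 + 1/8 = 1/2
H(S) = -[(1/2)·log₂(1/2) + (1/2)·log₂(1/2)]
  = 0.5000 + 0.5000
  = 1.0000 bits

H(T|S) = 1.9056 - 1.0000 = 0.9056 bits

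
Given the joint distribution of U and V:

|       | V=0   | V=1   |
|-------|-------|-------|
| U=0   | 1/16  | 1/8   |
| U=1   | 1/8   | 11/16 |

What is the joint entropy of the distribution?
H(U,V) = -Σ P(U,V) log₂ P(U,V), summed over the non-zero cells:
H(U,V) = -[(1/16)·log₂(1/16) + (1/8)·log₂(1/8) + (1/8)·log₂(1/8) + (11/16)·log₂(11/16)]
  = 0.2500 + 0.3750 + 0.3750 + 0.3716
  = 1.3716 bits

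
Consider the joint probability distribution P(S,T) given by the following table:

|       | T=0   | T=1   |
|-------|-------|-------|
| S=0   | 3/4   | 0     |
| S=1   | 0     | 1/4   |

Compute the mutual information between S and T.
Marginal P(S) (row sums):
  P(S=0) = 3/4 + 0 = 3/4
  P(S=1) = 0 + 1/4 = 1/4
Marginal P(T) (column sums):
  P(T=0) = 3/4 + 0 = 3/4
  P(T=1) = 0 + 1/4 = 1/4

H(S) = -[(3/4)·log₂(3/4) + (1/4)·log₂(1/4)]
  = 0.3113 + 0.5000
  = 0.8113 bits
H(T) = -[(3/4)·log₂(3/4) + (1/4)·log₂(1/4)]
  = 0.3113 + 0.5000
  = 0.8113 bits
H(S,T) = -[(3/4)·log₂(3/4) + (1/4)·log₂(1/4)]
  = 0.3113 + 0.5000
  = 0.8113 bits

I(S;T) = H(S) + H(T) - H(S,T)
  = 0.8113 + 0.8113 - 0.8113
  = 0.8113 bits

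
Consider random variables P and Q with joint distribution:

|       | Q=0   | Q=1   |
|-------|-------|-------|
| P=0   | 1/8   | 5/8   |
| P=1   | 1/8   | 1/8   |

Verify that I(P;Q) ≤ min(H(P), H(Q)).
Marginal P(P) (row sums):
  P(P=0) = 1/8 + 5/8 = 3/4
  P(P=1) = 1/8 + 1/8 = 1/4
Marginal P(Q) (column sums):
  P(Q=0) = 1/8 + 1/8 = 1/4
  P(Q=1) = 5/8 + 1/8 = 3/4

H(P) = -[(3/4)·log₂(3/4) + (1/4)·log₂(1/4)]
  = 0.3113 + 0.5000
  = 0.8113 bits
H(Q) = -[(1/4)·log₂(1/4) + (3/4)·log₂(3/4)]
  = 0.5000 + 0.3113
  = 0.8113 bits
H(P,Q) = -[(1/8)·log₂(1/8) + (5/8)·log₂(5/8) + (1/8)·log₂(1/8) + (1/8)·log₂(1/8)]
  = 0.3750 + 0.4238 + 0.3750 + 0.3750
  = 1.5488 bits

I(P;Q) = H(P) + H(Q) - H(P,Q)
  = 0.8113 + 0.8113 - 1.5488
  = 0.0738 bits

min(H(P), H(Q)) = min(0.8113, 0.8113) = 0.8113 bits
Since 0.0738 ≤ 0.8113, the bound is satisfied ✓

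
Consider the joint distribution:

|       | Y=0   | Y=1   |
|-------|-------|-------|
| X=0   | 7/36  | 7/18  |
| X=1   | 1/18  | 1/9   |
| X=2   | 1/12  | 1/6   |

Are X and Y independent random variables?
Marginal P(X) (row sums):
  P(X=0) = 7/36 + 7/18 = 7/12
  P(X=1) = 1/18 + 1/9 = 1/6
  P(X=2) = 1/12 + 1/6 = 1/4
Marginal P(Y) (column sums):
  P(Y=0) = 7/36 + 1/18 + 1/12 = 1/3
  P(Y=1) = 7/18 + 1/9 + 1/6 = 2/3

X and Y are independent iff P(X=i,Y=j) = P(X=i)·P(Y=j) for every cell.
  P(X=0)·P(Y=0) = 7/12 × 1/3 = 7/36 = P(X=0,Y=0) ✓
  P(X=0)·P(Y=1) = 7/12 × 2/3 = 7/18 = P(X=0,Y=1) ✓
  P(X=1)·P(Y=0) = 1/6 × 1/3 = 1/18 = P(X=1,Y=0) ✓
  P(X=1)·P(Y=1) = 1/6 × 2/3 = 1/9 = P(X=1,Y=1) ✓
  P(X=2)·P(Y=0) = 1/4 × 1/3 = 1/12 = P(X=2,Y=0) ✓
  P(X=2)·P(Y=1) = 1/4 × 2/3 = 1/6 = P(X=2,Y=1) ✓

Yes, X and Y are independent: every cell factors, so I(X;Y) = 0 bits.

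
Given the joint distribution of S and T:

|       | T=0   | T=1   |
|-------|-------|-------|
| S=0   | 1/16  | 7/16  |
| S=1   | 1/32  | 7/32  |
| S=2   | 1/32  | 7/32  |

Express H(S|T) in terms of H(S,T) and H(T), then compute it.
H(S|T) = H(S,T) - H(T)

Marginal P(T) (column sums):
  P(T=0) = 1/16 + 1/32 + 1/32 = 1/8
  P(T=1) = 7/16 + 7/32 + 7/32 = 7/8

H(S,T) = -[(1/16)·log₂(1/16) + (7/16)·log₂(7/16) + (1/32)·log₂(1/32) + (7/32)·log₂(7/32) + (1/32)·log₂(1/32) + (7/32)·log₂(7/32)]
  = 0.2500 + 0.5218 + 0.1563 + 0.4796 + 0.1563 + 0.4796
  = 2.0436 bits
H(T) = -[(1/8)·log₂(1/8) + (7/8)·log₂(7/8)]
  = 0.3750 + 0.1686
  = 0.5436 bits

H(S|T) = 2.0436 - 0.5436 = 1.5000 bits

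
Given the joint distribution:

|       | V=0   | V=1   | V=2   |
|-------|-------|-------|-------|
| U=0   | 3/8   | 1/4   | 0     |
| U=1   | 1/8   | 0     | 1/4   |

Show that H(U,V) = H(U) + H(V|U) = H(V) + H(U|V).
Marginal P(U) (row sums):
  P(U=0) = 3/8 + 1/4 + 0 = 5/8
  P(U=1) = 1/8 + 0 + 1/4 = 3/8
Marginal P(V) (column sums):
  P(V=0) = 3/8 + 1/8 = 1/2
  P(V=1) = 1/4 + 0 = 1/4
  P(V=2) = 0 + 1/4 = 1/4

Decomposition 1: H(U) + H(V|U)
H(U) = -[(5/8)·log₂(5/8) + (3/8)·log₂(3/8)]
  = 0.4238 + 0.5306
  = 0.9544 bits
H(V|U) = -Σ P(U,V)·log₂ P(V|U), where P(V|U) = P(U,V) / P(U)
  (cells with P(U,V) = 0 contribute 0)
  (U=0,V=0): P(V|U) = (3/8)/(5/8) = 3/5;  -(3/8)·log₂(3/5) = 0.2764
  (U=0,V=1): P(V|U) = (1/4)/(5/8) = 2/5;  -(1/4)·log₂(2/5) = 0.3305
  (U=1,V=0): P(V|U) = (1/8)/(3/8) = 1/3;  -(1/8)·log₂(1/3) = 0.1981
  (U=1,V=2): P(V|U) = (1/4)/(3/8) = 2/3;  -(1/4)·log₂(2/3) = 0.1462
H(V|U) = 0.2764 + 0.3305 + 0.1981 + 0.1462
  = 0.9512 bits
H(U) + H(V|U) = 0.9544 + 0.9512 = 1.9056 bits

Decomposition 2: H(V) + H(U|V)
H(V) = -[(1/2)·log₂(1/2) + (1/4)·log₂(1/4) + (1/4)·log₂(1/4)]
  = 0.5000 + 0.5000 + 0.5000
  = 1.5000 bits
H(U|V) = -Σ P(U,V)·log₂ P(U|V), where P(U|V) = P(U,V) / P(V)
  (cells with P(U,V) = 0 contribute 0)
  (U=0,V=0): P(U|V) = (3/8)/(1/2) = 3/4;  -(3/8)·log₂(3/4) = 0.1556
  (U=0,V=1): P(U|V) = (1/4)/(1/4) = 1;  -(1/4)·log₂(1) = 0.0000
  (U=1,V=0): P(U|V) = (1/8)/(1/2) = 1/4;  -(1/8)·log₂(1/4) = 0.2500
  (U=1,V=2): P(U|V) = (1/4)/(1/4) = 1;  -(1/4)·log₂(1) = 0.0000
H(U|V) = 0.1556 + 0.0000 + 0.2500 + 0.0000
  = 0.4056 bits
H(V) + H(U|V) = 1.5000 + 0.4056 = 1.9056 bits

Direct computation of the joint entropy:
H(U,V) = -[(3/8)·log₂(3/8) + (1/4)·log₂(1/4) + (1/8)·log₂(1/8) + (1/4)·log₂(1/4)]
  = 0.5306 + 0.5000 + 0.3750 + 0.5000
  = 1.9056 bits

All three agree: H(U,V) = 1.9056 bits ✓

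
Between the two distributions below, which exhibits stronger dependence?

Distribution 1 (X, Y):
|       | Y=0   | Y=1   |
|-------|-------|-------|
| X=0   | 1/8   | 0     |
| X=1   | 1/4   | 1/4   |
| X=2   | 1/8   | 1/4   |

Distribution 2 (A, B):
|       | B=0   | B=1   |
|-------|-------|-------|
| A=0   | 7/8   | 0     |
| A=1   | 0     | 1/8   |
Distribution 1 (X, Y):
Marginal P(X) (row sums):
  P(X=0) = 1/8 + 0 = 1/8
  P(X=1) = 1/4 + 1/4 = 1/2
  P(X=2) = 1/8 + 1/4 = 3/8
Marginal P(Y) (column sums):
  P(Y=0) = 1/8 + 1/4 + 1/8 = 1/2
  P(Y=1) = 0 + 1/4 + 1/4 = 1/2

H(X) = -[(1/8)·log₂(1/8) + (1/2)·log₂(1/2) + (3/8)·log₂(3/8)]
  = 0.3750 + 0.5000 + 0.5306
  = 1.4056 bits
H(Y) = -[(1/2)·log₂(1/2) + (1/2)·log₂(1/2)]
  = 0.5000 + 0.5000
  = 1.0000 bits
H(X,Y) = -[(1/8)·log₂(1/8) + (1/4)·log₂(1/4) + (1/4)·log₂(1/4) + (1/8)·log₂(1/8) + (1/4)·log₂(1/4)]
  = 0.3750 + 0.5000 + 0.5000 + 0.3750 + 0.5000
  = 2.2500 bits

I(X;Y) = H(X) + H(Y) - H(X,Y)
  = 1.4056 + 1.0000 - 2.2500
  = 0.1556 bits

Distribution 2 (A, B):
Marginal P(A) (row sums):
  P(A=0) = 7/8 + 0 = 7/8
  P(A=1) = 0 + 1/8 = 1/8
Marginal P(B) (column sums):
  P(B=0) = 7/8 + 0 = 7/8
  P(B=1) = 0 + 1/8 = 1/8

H(A) = -[(7/8)·log₂(7/8) + (1/8)·log₂(1/8)]
  = 0.1686 + 0.3750
  = 0.5436 bits
H(B) = -[(7/8)·log₂(7/8) + (1/8)·log₂(1/8)]
  = 0.1686 + 0.3750
  = 0.5436 bits
H(A,B) = -[(7/8)·log₂(7/8) + (1/8)·log₂(1/8)]
  = 0.1686 + 0.3750
  = 0.5436 bits

I(A;B) = H(A) + H(B) - H(A,B)
  = 0.5436 + 0.5436 - 0.5436
  = 0.5436 bits

I(A;B) = 0.5436 bits > I(X;Y) = 0.1556 bits, so (A, B) has the higher mutual information (stronger dependence).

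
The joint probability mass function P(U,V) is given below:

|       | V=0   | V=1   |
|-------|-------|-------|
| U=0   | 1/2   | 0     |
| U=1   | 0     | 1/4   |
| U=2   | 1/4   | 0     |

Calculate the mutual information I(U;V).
Marginal P(U) (row sums):
  P(U=0) = 1/2 + 0 = 1/2
  P(U=1) = 0 + 1/4 = 1/4
  P(U=2) = 1/4 + 0 = 1/4
Marginal P(V) (column sums):
  P(V=0) = 1/2 + 0 + 1/4 = 3/4
  P(V=1) = 0 + 1/4 + 0 = 1/4

H(U) = -[(1/2)·log₂(1/2) + (1/4)·log₂(1/4) + (1/4)·log₂(1/4)]
  = 0.5000 + 0.5000 + 0.5000
  = 1.5000 bits
H(V) = -[(3/4)·log₂(3/4) + (1/4)·log₂(1/4)]
  = 0.3113 + 0.5000
  = 0.8113 bits
H(U,V) = -[(1/2)·log₂(1/2) + (1/4)·log₂(1/4) + (1/4)·log₂(1/4)]
  = 0.5000 + 0.5000 + 0.5000
  = 1.5000 bits

I(U;V) = H(U) + H(V) - H(U,V)
  = 1.5000 + 0.8113 - 1.5000
  = 0.8113 bits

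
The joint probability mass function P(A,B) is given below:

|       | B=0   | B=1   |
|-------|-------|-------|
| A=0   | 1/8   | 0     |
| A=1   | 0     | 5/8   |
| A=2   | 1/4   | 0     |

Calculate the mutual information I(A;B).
Marginal P(A) (row sums):
  P(A=0) = 1/8 + 0 = 1/8
  P(A=1) = 0 + 5/8 = 5/8
  P(A=2) = 1/4 + 0 = 1/4
Marginal P(B) (column sums):
  P(B=0) = 1/8 + 0 + 1/4 = 3/8
  P(B=1) = 0 + 5/8 + 0 = 5/8

H(A) = -[(1/8)·log₂(1/8) + (5/8)·log₂(5/8) + (1/4)·log₂(1/4)]
  = 0.3750 + 0.4238 + 0.5000
  = 1.2988 bits
H(B) = -[(3/8)·log₂(3/8) + (5/8)·log₂(5/8)]
  = 0.5306 + 0.4238
  = 0.9544 bits
H(A,B) = -[(1/8)·log₂(1/8) + (5/8)·log₂(5/8) + (1/4)·log₂(1/4)]
  = 0.3750 + 0.4238 + 0.5000
  = 1.2988 bits

I(A;B) = H(A) + H(B) - H(A,B)
  = 1.2988 + 0.9544 - 1.2988
  = 0.9544 bits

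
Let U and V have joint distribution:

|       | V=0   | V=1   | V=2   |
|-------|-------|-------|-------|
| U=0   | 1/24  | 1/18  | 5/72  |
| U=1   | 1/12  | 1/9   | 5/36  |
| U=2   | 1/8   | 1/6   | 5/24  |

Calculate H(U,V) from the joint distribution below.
H(U,V) = -Σ P(U,V) log₂ P(U,V), summed over the non-zero cells:
H(U,V) = -[(1/24)·log₂(1/24) + (1/18)·log₂(1/18) + (5/72)·log₂(5/72) + (1/12)·log₂(1/12) + (1/9)·log₂(1/9) + (5/36)·log₂(5/36) + (1/8)·log₂(1/8) + (1/6)·log₂(1/6) + (5/24)·log₂(5/24)]
  = 0.1910 + 0.2317 + 0.2672 + 0.2987 + 0.3522 + 0.3956 + 0.3750 + 0.4308 + 0.4715
  = 3.0137 bits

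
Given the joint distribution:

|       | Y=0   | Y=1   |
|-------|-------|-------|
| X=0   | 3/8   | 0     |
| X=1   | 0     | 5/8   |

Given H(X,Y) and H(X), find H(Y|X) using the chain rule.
From the chain rule: H(X,Y) = H(X) + H(Y|X)
Therefore: H(Y|X) = H(X,Y) - H(X)

H(X,Y) = -[(3/8)·log₂(3/8) + (5/8)·log₂(5/8)]
  = 0.5306 + 0.4238
  = 0.9544 bits
Marginal P(X) (row sums):
  P(X=0) = 3/8 + 0 = 3/8
  P(X=1) = 0 + 5/8 = 5/8
H(X) = -[(3/8)·log₂(3/8) + (5/8)·log₂(5/8)]
  = 0.5306 + 0.4238
  = 0.9544 bits

H(Y|X) = 0.9544 - 0.9544 = 0.0000 bits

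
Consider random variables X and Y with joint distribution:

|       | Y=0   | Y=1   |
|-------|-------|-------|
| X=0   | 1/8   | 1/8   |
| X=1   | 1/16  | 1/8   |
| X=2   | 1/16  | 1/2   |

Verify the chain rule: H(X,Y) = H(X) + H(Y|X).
Left side:
H(X,Y) = -[(1/8)·log₂(1/8) + (1/8)·log₂(1/8) + (1/16)·log₂(1/16) + (1/8)·log₂(1/8) + (1/16)·log₂(1/16) + (1/2)·log₂(1/2)]
  = 0.3750 + 0.3750 + 0.2500 + 0.3750 + 0.2500 + 0.5000
  = 2.1250 bits

Right side:
Marginal P(X) (row sums):
  P(X=0) = 1/8 + 1/8 = 1/4
  P(X=1) = 1/16 + 1/8 = 3/16
  P(X=2) = 1/16 + 1/2 = 9/16
H(X) = -[(1/4)·log₂(1/4) + (3/16)·log₂(3/16) + (9/16)·log₂(9/16)]
  = 0.5000 + 0.4528 + 0.4669
  = 1.4197 bits
H(Y|X) = -Σ P(X,Y)·log₂ P(Y|X), where P(Y|X) = P(X,Y) / P(X)
  (X=0,Y=0): P(Y|X) = (1/8)/(1/4) = 1/2;  -(1/8)·log₂(1/2) = 0.1250
  (X=0,Y=1): P(Y|X) = (1/8)/(1/4) = 1/2;  -(1/8)·log₂(1/2) = 0.1250
  (X=1,Y=0): P(Y|X) = (1/16)/(3/16) = 1/3;  -(1/16)·log₂(1/3) = 0.0991
  (X=1,Y=1): P(Y|X) = (1/8)/(3/16) = 2/3;  -(1/8)·log₂(2/3) = 0.0731
  (X=2,Y=0): P(Y|X) = (1/16)/(9/16) = 1/9;  -(1/16)·log₂(1/9) = 0.1981
  (X=2,Y=1): P(Y|X) = (1/2)/(9/16) = 8/9;  -(1/2)·log₂(8/9) = 0.0850
H(Y|X) = 0.1250 + 0.1250 + 0.0991 + 0.0731 + 0.1981 + 0.0850
  = 0.7053 bits
H(X) + H(Y|X) = 1.4197 + 0.7053 = 2.1250 bits

Both sides equal 2.1250 bits, so the chain rule holds ✓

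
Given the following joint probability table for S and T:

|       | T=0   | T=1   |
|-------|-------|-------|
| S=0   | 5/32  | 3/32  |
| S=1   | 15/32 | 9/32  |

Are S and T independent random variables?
Marginal P(S) (row sums):
  P(S=0) = 5/32 + 3/32 = 1/4
  P(S=1) = 15/32 + 9/32 = 3/4
Marginal P(T) (column sums):
  P(T=0) = 5/32 + 15/32 = 5/8
  P(T=1) = 3/32 + 9/32 = 3/8

S and T are independent iff P(S=i,T=j) = P(S=i)·P(T=j) for every cell.
  P(S=0)·P(T=0) = 1/4 × 5/8 = 5/32 = P(S=0,T=0) ✓
  P(S=0)·P(T=1) = 1/4 × 3/8 = 3/32 = P(S=0,T=1) ✓
  P(S=1)·P(T=0) = 3/4 × 5/8 = 15/32 = P(S=1,T=0) ✓
  P(S=1)·P(T=1) = 3/4 × 3/8 = 9/32 = P(S=1,T=1) ✓

Yes, S and T are independent: every cell factors, so I(S;T) = 0 bits.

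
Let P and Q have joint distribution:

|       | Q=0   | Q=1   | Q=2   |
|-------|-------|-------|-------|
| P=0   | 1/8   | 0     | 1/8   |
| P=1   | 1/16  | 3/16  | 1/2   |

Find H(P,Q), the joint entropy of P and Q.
H(P,Q) = -Σ P(P,Q) log₂ P(P,Q), summed over the non-zero cells:
H(P,Q) = -[(1/8)·log₂(1/8) + (1/8)·log₂(1/8) + (1/16)·log₂(1/16) + (3/16)·log₂(3/16) + (1/2)·log₂(1/2)]
  = 0.3750 + 0.3750 + 0.2500 + 0.4528 + 0.5000
  = 1.9528 bits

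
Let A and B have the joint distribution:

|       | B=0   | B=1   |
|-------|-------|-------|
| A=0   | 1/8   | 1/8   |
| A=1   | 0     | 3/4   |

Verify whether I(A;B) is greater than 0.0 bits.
Marginal P(A) (row sums):
  P(A=0) = 1/8 + 1/8 = 1/4
  P(A=1) = 0 + 3/4 = 3/4
Marginal P(B) (column sums):
  P(B=0) = 1/8 + 0 = 1/8
  P(B=1) = 1/8 + 3/4 = 7/8

H(A) = -[(1/4)·log₂(1/4) + (3/4)·log₂(3/4)]
  = 0.5000 + 0.3113
  = 0.8113 bits
H(B) = -[(1/8)·log₂(1/8) + (7/8)·log₂(7/8)]
  = 0.3750 + 0.1686
  = 0.5436 bits
H(A,B) = -[(1/8)·log₂(1/8) + (1/8)·log₂(1/8) + (3/4)·log₂(3/4)]
  = 0.3750 + 0.3750 + 0.3113
  = 1.0613 bits

I(A;B) = H(A) + H(B) - H(A,B)
  = 0.8113 + 0.5436 - 1.0613
  = 0.2936 bits

Yes. I(A;B) = 0.2936 bits, which is > 0.0 bits.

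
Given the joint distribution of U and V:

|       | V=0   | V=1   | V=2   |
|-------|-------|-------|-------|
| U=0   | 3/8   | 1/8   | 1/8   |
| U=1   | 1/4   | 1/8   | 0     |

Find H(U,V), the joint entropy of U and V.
H(U,V) = -Σ P(U,V) log₂ P(U,V), summed over the non-zero cells:
H(U,V) = -[(3/8)·log₂(3/8) + (1/8)·log₂(1/8) + (1/8)·log₂(1/8) + (1/4)·log₂(1/4) + (1/8)·log₂(1/8)]
  = 0.5306 + 0.3750 + 0.3750 + 0.5000 + 0.3750
  = 2.1556 bits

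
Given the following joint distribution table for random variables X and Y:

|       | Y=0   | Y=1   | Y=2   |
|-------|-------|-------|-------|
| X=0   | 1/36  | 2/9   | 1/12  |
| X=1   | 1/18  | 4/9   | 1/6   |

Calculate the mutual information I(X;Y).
Marginal P(X) (row sums):
  P(X=0) = 1/36 + 2/9 + 1/12 = 1/3
  P(X=1) = 1/18 + 4/9 + 1/6 = 2/3
Marginal P(Y) (column sums):
  P(Y=0) = 1/36 + 1/18 = 1/12
  P(Y=1) = 2/9 + 4/9 = 2/3
  P(Y=2) = 1/12 + 1/6 = 1/4

H(X) = -[(1/3)·log₂(1/3) + (2/3)·log₂(2/3)]
  = 0.5283 + 0.3900
  = 0.9183 bits
H(Y) = -[(1/12)·log₂(1/12) + (2/3)·log₂(2/3) + (1/4)·log₂(1/4)]
  = 0.2987 + 0.3900 + 0.5000
  = 1.1887 bits
H(X,Y) = -[(1/36)·log₂(1/36) + (2/9)·log₂(2/9) + (1/12)·log₂(1/12) + (1/18)·log₂(1/18) + (4/9)·log₂(4/9) + (1/6)·log₂(1/6)]
  = 0.1436 + 0.4822 + 0.2987 + 0.2317 + 0.5200 + 0.4308
  = 2.1070 bits

I(X;Y) = H(X) + H(Y) - H(X,Y)
  = 0.9183 + 1.1887 - 2.1070
  = 0.0000 bits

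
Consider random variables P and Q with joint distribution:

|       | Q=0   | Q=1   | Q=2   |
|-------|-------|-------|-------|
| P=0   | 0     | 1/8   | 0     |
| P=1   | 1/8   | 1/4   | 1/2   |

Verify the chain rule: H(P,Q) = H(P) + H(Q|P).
Left side:
H(P,Q) = -[(1/8)·log₂(1/8) + (1/8)·log₂(1/8) + (1/4)·log₂(1/4) + (1/2)·log₂(1/2)]
  = 0.3750 + 0.3750 + 0.5000 + 0.5000
  = 1.7500 bits

Right side:
Marginal P(P) (row sums):
  P(P=0) = 0 + 1/8 + 0 = 1/8
  P(P=1) = 1/8 + 1/4 + 1/2 = 7/8
H(P) = -[(1/8)·log₂(1/8) + (7/8)·log₂(7/8)]
  = 0.3750 + 0.1686
  = 0.5436 bits
H(Q|P) = -Σ P(P,Q)·log₂ P(Q|P), where P(Q|P) = P(P,Q) / P(P)
  (cells with P(P,Q) = 0 contribute 0)
  (P=0,Q=1): P(Q|P) = (1/8)/(1/8) = 1;  -(1/8)·log₂(1) = 0.0000
  (P=1,Q=0): P(Q|P) = (1/8)/(7/8) = 1/7;  -(1/8)·log₂(1/7) = 0.3509
  (P=1,Q=1): P(Q|P) = (1/4)/(7/8) = 2/7;  -(1/4)·log₂(2/7) = 0.4518
  (P=1,Q=2): P(Q|P) = (1/2)/(7/8) = 4/7;  -(1/2)·log₂(4/7) = 0.4037
H(Q|P) = 0.0000 + 0.3509 + 0.4518 + 0.4037
  = 1.2064 bits
H(P) + H(Q|P) = 0.5436 + 1.2064 = 1.7500 bits

Both sides equal 1.7500 bits, so the chain rule holds ✓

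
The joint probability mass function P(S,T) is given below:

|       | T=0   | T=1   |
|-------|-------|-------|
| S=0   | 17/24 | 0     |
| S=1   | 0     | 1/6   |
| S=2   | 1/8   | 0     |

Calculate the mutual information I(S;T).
Marginal P(S) (row sums):
  P(S=0) = 17/24 + 0 = 17/24
  P(S=1) = 0 + 1/6 = 1/6
  P(S=2) = 1/8 + 0 = 1/8
Marginal P(T) (column sums):
  P(T=0) = 17/24 + 0 + 1/8 = 5/6
  P(T=1) = 0 + 1/6 + 0 = 1/6

H(S) = -[(17/24)·log₂(17/24) + (1/6)·log₂(1/6) + (1/8)·log₂(1/8)]
  = 0.3524 + 0.4308 + 0.3750
  = 1.1582 bits
H(T) = -[(5/6)·log₂(5/6) + (1/6)·log₂(1/6)]
  = 0.2192 + 0.4308
  = 0.6500 bits
H(S,T) = -[(17/24)·log₂(17/24) + (1/6)·log₂(1/6) + (1/8)·log₂(1/8)]
  = 0.3524 + 0.4308 + 0.3750
  = 1.1582 bits

I(S;T) = H(S) + H(T) - H(S,T)
  = 1.1582 + 0.6500 - 1.1582
  = 0.6500 bits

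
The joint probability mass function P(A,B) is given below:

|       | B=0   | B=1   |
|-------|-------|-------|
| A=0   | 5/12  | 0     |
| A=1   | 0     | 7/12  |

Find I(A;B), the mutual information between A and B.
Marginal P(A) (row sums):
  P(A=0) = 5/12 + 0 = 5/12
  P(A=1) = 0 + 7/12 = 7/12
Marginal P(B) (column sums):
  P(B=0) = 5/12 + 0 = 5/12
  P(B=1) = 0 + 7/12 = 7/12

H(A) = -[(5/12)·log₂(5/12) + (7/12)·log₂(7/12)]
  = 0.5263 + 0.4536
  = 0.9799 bits
H(B) = -[(5/12)·log₂(5/12) + (7/12)·log₂(7/12)]
  = 0.5263 + 0.4536
  = 0.9799 bits
H(A,B) = -[(5/12)·log₂(5/12) + (7/12)·log₂(7/12)]
  = 0.5263 + 0.4536
  = 0.9799 bits

I(A;B) = H(A) + H(B) - H(A,B)
  = 0.9799 + 0.9799 - 0.9799
  = 0.9799 bits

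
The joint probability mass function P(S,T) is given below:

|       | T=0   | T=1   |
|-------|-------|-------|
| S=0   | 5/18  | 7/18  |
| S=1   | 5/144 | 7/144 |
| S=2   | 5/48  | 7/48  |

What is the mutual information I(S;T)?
Marginal P(S) (row sums):
  P(S=0) = 5/18 + 7/18 = 2/3
  P(S=1) = 5/144 + 7/144 = 1/12
  P(S=2) = 5/48 + 7/48 = 1/4
Marginal P(T) (column sums):
  P(T=0) = 5/18 + 5/144 + 5/48 = 5/12
  P(T=1) = 7/18 + 7/144 + 7/48 = 7/12

H(S) = -[(2/3)·log₂(2/3) + (1/12)·log₂(1/12) + (1/4)·log₂(1/4)]
  = 0.3900 + 0.2987 + 0.5000
  = 1.1887 bits
H(T) = -[(5/12)·log₂(5/12) + (7/12)·log₂(7/12)]
  = 0.5263 + 0.4536
  = 0.9799 bits
H(S,T) = -[(5/18)·log₂(5/18) + (7/18)·log₂(7/18) + (5/144)·log₂(5/144) + (7/144)·log₂(7/144) + (5/48)·log₂(5/48) + (7/48)·log₂(7/48)]
  = 0.5133 + 0.5299 + 0.1683 + 0.2121 + 0.3399 + 0.4051
  = 2.1686 bits

I(S;T) = H(S) + H(T) - H(S,T)
  = 1.1887 + 0.9799 - 2.1686
  = 0.0000 bits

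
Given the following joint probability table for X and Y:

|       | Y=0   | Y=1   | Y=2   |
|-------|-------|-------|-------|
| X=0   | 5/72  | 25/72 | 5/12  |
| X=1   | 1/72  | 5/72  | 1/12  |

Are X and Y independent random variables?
Marginal P(X) (row sums):
  P(X=0) = 5/72 + 25/72 + 5/12 = 5/6
  P(X=1) = 1/72 + 5/72 + 1/12 = 1/6
Marginal P(Y) (column sums):
  P(Y=0) = 5/72 + 1/72 = 1/12
  P(Y=1) = 25/72 + 5/72 = 5/12
  P(Y=2) = 5/12 + 1/12 = 1/2

X and Y are independent iff P(X=i,Y=j) = P(X=i)·P(Y=j) for every cell.
  P(X=0)·P(Y=0) = 5/6 × 1/12 = 5/72 = P(X=0,Y=0) ✓
  P(X=0)·P(Y=1) = 5/6 × 5/12 = 25/72 = P(X=0,Y=1) ✓
  P(X=0)·P(Y=2) = 5/6 × 1/2 = 5/12 = P(X=0,Y=2) ✓
  P(X=1)·P(Y=0) = 1/6 × 1/12 = 1/72 = P(X=1,Y=0) ✓
  P(X=1)·P(Y=1) = 1/6 × 5/12 = 5/72 = P(X=1,Y=1) ✓
  P(X=1)·P(Y=2) = 1/6 × 1/2 = 1/12 = P(X=1,Y=2) ✓

Yes, X and Y are independent: every cell factors, so I(X;Y) = 0 bits.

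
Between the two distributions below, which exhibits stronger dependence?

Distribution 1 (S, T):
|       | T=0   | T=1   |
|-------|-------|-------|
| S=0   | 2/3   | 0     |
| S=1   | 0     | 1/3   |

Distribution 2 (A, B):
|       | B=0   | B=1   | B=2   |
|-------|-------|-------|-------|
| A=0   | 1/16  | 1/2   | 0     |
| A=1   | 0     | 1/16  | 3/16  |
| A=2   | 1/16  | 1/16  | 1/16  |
Distribution 1 (S, T):
Marginal P(S) (row sums):
  P(S=0) = 2/3 + 0 = 2/3
  P(S=1) = 0 + 1/3 = 1/3
Marginal P(T) (column sums):
  P(T=0) = 2/3 + 0 = 2/3
  P(T=1) = 0 + 1/3 = 1/3

H(S) = -[(2/3)·log₂(2/3) + (1/3)·log₂(1/3)]
  = 0.3900 + 0.5283
  = 0.9183 bits
H(T) = -[(2/3)·log₂(2/3) + (1/3)·log₂(1/3)]
  = 0.3900 + 0.5283
  = 0.9183 bits
H(S,T) = -[(2/3)·log₂(2/3) + (1/3)·log₂(1/3)]
  = 0.3900 + 0.5283
  = 0.9183 bits

I(S;T) = H(S) + H(T) - H(S,T)
  = 0.9183 + 0.9183 - 0.9183
  = 0.9183 bits

Distribution 2 (A, B):
Marginal P(A) (row sums):
  P(A=0) = 1/16 + 1/2 + 0 = 9/16
  P(A=1) = 0 + 1/16 + 3/16 = 1/4
  P(A=2) = 1/16 + 1/16 + 1/16 = 3/16
Marginal P(B) (column sums):
  P(B=0) = 1/16 + 0 + 1/16 = 1/8
  P(B=1) = 1/2 + 1/16 + 1/16 = 5/8
  P(B=2) = 0 + 3/16 + 1/16 = 1/4

H(A) = -[(9/16)·log₂(9/16) + (1/4)·log₂(1/4) + (3/16)·log₂(3/16)]
  = 0.4669 + 0.5000 + 0.4528
  = 1.4197 bits
H(B) = -[(1/8)·log₂(1/8) + (5/8)·log₂(5/8) + (1/4)·log₂(1/4)]
  = 0.3750 + 0.4238 + 0.5000
  = 1.2988 bits
H(A,B) = -[(1/16)·log₂(1/16) + (1/2)·log₂(1/2) + (1/16)·log₂(1/16) + (3/16)·log₂(3/16) + (1/16)·log₂(1/16) + (1/16)·log₂(1/16) + (1/16)·log₂(1/16)]
  = 0.2500 + 0.5000 + 0.2500 + 0.4528 + 0.2500 + 0.2500 + 0.2500
  = 2.2028 bits

I(A;B) = H(A) + H(B) - H(A,B)
  = 1.4197 + 1.2988 - 2.2028
  = 0.5157 bits

I(S;T) = 0.9183 bits > I(A;B) = 0.5157 bits, so (S, T) has the higher mutual information (stronger dependence).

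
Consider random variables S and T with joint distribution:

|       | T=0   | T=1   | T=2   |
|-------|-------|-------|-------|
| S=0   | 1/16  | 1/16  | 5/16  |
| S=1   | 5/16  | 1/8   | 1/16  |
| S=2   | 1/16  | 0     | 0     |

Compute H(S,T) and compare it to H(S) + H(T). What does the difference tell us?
Marginal P(S) (row sums):
  P(S=0) = 1/16 + 1/16 + 5/16 = 7/16
  P(S=1) = 5/16 + 1/8 + 1/16 = 1/2
  P(S=2) = 1/16 + 0 + 0 = 1/16
Marginal P(T) (column sums):
  P(T=0) = 1/16 + 5/16 + 1/16 = 7/16
  P(T=1) = 1/16 + 1/8 + 0 = 3/16
  P(T=2) = 5/16 + 1/16 + 0 = 3/8

H(S,T) = -[(1/16)·log₂(1/16) + (1/16)·log₂(1/16) + (5/16)·log₂(5/16) + (5/16)·log₂(5/16) + (1/8)·log₂(1/8) + (1/16)·log₂(1/16) + (1/16)·log₂(1/16)]
  = 0.2500 + 0.2500 + 0.5244 + 0.5244 + 0.3750 + 0.2500 + 0.2500
  = 2.4238 bits
H(S) = -[(7/16)·log₂(7/16) + (1/2)·log₂(1/2) + (1/16)·log₂(1/16)]
  = 0.5218 + 0.5000 + 0.2500
  = 1.2718 bits
H(T) = -[(7/16)·log₂(7/16) + (3/16)·log₂(3/16) + (3/8)·log₂(3/8)]
  = 0.5218 + 0.4528 + 0.5306
  = 1.5052 bits

H(S) + H(T) = 1.2718 + 1.5052 = 2.7770 bits
Difference: H(S) + H(T) - H(S,T) = 2.7770 - 2.4238 = 0.3532 bits = I(S;T)

The difference is the mutual information; it is positive here, so S and T are dependent (knowing one reduces uncertainty about the other by 0.3532 bits).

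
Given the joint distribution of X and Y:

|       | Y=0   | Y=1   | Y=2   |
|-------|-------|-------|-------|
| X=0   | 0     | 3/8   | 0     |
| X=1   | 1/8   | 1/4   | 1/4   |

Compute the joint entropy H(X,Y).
H(X,Y) = -Σ P(X,Y) log₂ P(X,Y), summed over the non-zero cells:
H(X,Y) = -[(3/8)·log₂(3/8) + (1/8)·log₂(1/8) + (1/4)·log₂(1/4) + (1/4)·log₂(1/4)]
  = 0.5306 + 0.3750 + 0.5000 + 0.5000
  = 1.9056 bits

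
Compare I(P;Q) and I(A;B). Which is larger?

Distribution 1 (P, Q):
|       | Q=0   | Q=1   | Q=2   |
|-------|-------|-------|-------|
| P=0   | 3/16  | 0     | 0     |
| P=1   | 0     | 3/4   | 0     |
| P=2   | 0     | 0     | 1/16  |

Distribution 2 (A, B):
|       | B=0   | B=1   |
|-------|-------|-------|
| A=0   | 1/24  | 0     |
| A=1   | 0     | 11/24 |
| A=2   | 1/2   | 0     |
Distribution 1 (P, Q):
Marginal P(P) (row sums):
  P(P=0) = 3/16 + 0 + 0 = 3/16
  P(P=1) = 0 + 3/4 + 0 = 3/4
  P(P=2) = 0 + 0 + 1/16 = 1/16
Marginal P(Q) (column sums):
  P(Q=0) = 3/16 + 0 + 0 = 3/16
  P(Q=1) = 0 + 3/4 + 0 = 3/4
  P(Q=2) = 0 + 0 + 1/16 = 1/16

H(P) = -[(3/16)·log₂(3/16) + (3/4)·log₂(3/4) + (1/16)·log₂(1/16)]
  = 0.4528 + 0.3113 + 0.2500
  = 1.0141 bits
H(Q) = -[(3/16)·log₂(3/16) + (3/4)·log₂(3/4) + (1/16)·log₂(1/16)]
  = 0.4528 + 0.3113 + 0.2500
  = 1.0141 bits
H(P,Q) = -[(3/16)·log₂(3/16) + (3/4)·log₂(3/4) + (1/16)·log₂(1/16)]
  = 0.4528 + 0.3113 + 0.2500
  = 1.0141 bits

I(P;Q) = H(P) + H(Q) - H(P,Q)
  = 1.0141 + 1.0141 - 1.0141
  = 1.0141 bits

Distribution 2 (A, B):
Marginal P(A) (row sums):
  P(A=0) = 1/24 + 0 = 1/24
  P(A=1) = 0 + 11/24 = 11/24
  P(A=2) = 1/2 + 0 = 1/2
Marginal P(B) (column sums):
  P(B=0) = 1/24 + 0 + 1/2 = 13/24
  P(B=1) = 0 + 11/24 + 0 = 11/24

H(A) = -[(1/24)·log₂(1/24) + (11/24)·log₂(11/24) + (1/2)·log₂(1/2)]
  = 0.1910 + 0.5159 + 0.5000
  = 1.2069 bits
H(B) = -[(13/24)·log₂(13/24) + (11/24)·log₂(11/24)]
  = 0.4791 + 0.5159
  = 0.9950 bits
H(A,B) = -[(1/24)·log₂(1/24) + (11/24)·log₂(11/24) + (1/2)·log₂(1/2)]
  = 0.1910 + 0.5159 + 0.5000
  = 1.2069 bits

I(A;B) = H(A) + H(B) - H(A,B)
  = 1.2069 + 0.9950 - 1.2069
  = 0.9950 bits

I(P;Q) = 1.0141 bits > I(A;B) = 0.9950 bits, so (P, Q) has the higher mutual information (stronger dependence).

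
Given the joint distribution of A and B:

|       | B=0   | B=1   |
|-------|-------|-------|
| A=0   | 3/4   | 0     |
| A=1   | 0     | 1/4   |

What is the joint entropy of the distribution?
H(A,B) = -Σ P(A,B) log₂ P(A,B), summed over the non-zero cells:
H(A,B) = -[(3/4)·log₂(3/4) + (1/4)·log₂(1/4)]
  = 0.3113 + 0.5000
  = 0.8113 bits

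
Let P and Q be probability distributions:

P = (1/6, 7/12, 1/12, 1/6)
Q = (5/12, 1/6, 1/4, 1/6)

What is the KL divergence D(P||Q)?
D(P||Q) = Σ P(i) log₂(P(i)/Q(i))
  i=0: (1/6) × log₂((1/6)/(5/12)) = (1/6) × log₂(2/5) = -0.2203
  i=1: (7/12) × log₂((7/12)/(1/6)) = (7/12) × log₂(7/2) = 1.0543
  i=2: (1/12) × log₂((1/12)/(1/4)) = (1/12) × log₂(1/3) = -0.1321
  i=3: (1/6) × log₂((1/6)/(1/6)) = (1/6) × log₂(1) = 0.0000
D(P||Q) = -0.2203 + 1.0543 - 0.1321 + 0.0000
  = 0.7019 bits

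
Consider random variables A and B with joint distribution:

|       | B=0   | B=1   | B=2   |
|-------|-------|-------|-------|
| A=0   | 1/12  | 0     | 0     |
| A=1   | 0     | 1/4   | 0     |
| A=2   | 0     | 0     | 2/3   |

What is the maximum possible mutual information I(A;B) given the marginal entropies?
The upper bound on mutual information is I(A;B) ≤ min(H(A), H(B)).

Marginal P(A) (row sums):
  P(A=0) = 1/12 + 0 + 0 = 1/12
  P(A=1) = 0 + 1/4 + 0 = 1/4
  P(A=2) = 0 + 0 + 2/3 = 2/3
Marginal P(B) (column sums):
  P(B=0) = 1/12 + 0 + 0 = 1/12
  P(B=1) = 0 + 1/4 + 0 = 1/4
  P(B=2) = 0 + 0 + 2/3 = 2/3

H(A) = -[(1/12)·log₂(1/12) + (1/4)·log₂(1/4) + (2/3)·log₂(2/3)]
  = 0.2987 + 0.5000 + 0.3900
  = 1.1887 bits
H(B) = -[(1/12)·log₂(1/12) + (1/4)·log₂(1/4) + (2/3)·log₂(2/3)]
  = 0.2987 + 0.5000 + 0.3900
  = 1.1887 bits

Maximum possible I(A;B) = min(1.1887, 1.1887) = 1.1887 bits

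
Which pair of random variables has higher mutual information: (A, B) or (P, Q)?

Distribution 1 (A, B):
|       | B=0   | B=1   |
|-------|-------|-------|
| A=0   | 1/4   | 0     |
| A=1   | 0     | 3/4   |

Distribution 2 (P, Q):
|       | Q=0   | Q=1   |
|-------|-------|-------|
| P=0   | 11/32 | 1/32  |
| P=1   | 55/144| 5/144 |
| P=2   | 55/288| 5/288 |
Distribution 1 (A, B):
Marginal P(A) (row sums):
  P(A=0) = 1/4 + 0 = 1/4
  P(A=1) = 0 + 3/4 = 3/4
Marginal P(B) (column sums):
  P(B=0) = 1/4 + 0 = 1/4
  P(B=1) = 0 + 3/4 = 3/4

H(A) = -[(1/4)·log₂(1/4) + (3/4)·log₂(3/4)]
  = 0.5000 + 0.3113
  = 0.8113 bits
H(B) = -[(1/4)·log₂(1/4) + (3/4)·log₂(3/4)]
  = 0.5000 + 0.3113
  = 0.8113 bits
H(A,B) = -[(1/4)·log₂(1/4) + (3/4)·log₂(3/4)]
  = 0.5000 + 0.3113
  = 0.8113 bits

I(A;B) = H(A) + H(B) - H(A,B)
  = 0.8113 + 0.8113 - 0.8113
  = 0.8113 bits

Distribution 2 (P, Q):
Marginal P(P) (row sums):
  P(P=0) = 11/32 + 1/32 = 3/8
  P(P=1) = 55/144 + 5/144 = 5/12
  P(P=2) = 55/288 + 5/288 = 5/24
Marginal P(Q) (column sums):
  P(Q=0) = 11/32 + 55/144 + 55/288 = 11/12
  P(Q=1) = 1/32 + 5/144 + 5/288 = 1/12

H(P) = -[(3/8)·log₂(3/8) + (5/12)·log₂(5/12) + (5/24)·log₂(5/24)]
  = 0.5306 + 0.5263 + 0.4715
  = 1.5284 bits
H(Q) = -[(11/12)·log₂(11/12) + (1/12)·log₂(1/12)]
  = 0.1151 + 0.2987
  = 0.4138 bits
H(P,Q) = -[(11/32)·log₂(11/32) + (1/32)·log₂(1/32) + (55/144)·log₂(55/144) + (5/144)·log₂(5/144) + (55/288)·log₂(55/288) + (5/288)·log₂(5/288)]
  = 0.5296 + 0.1563 + 0.5304 + 0.1683 + 0.4561 + 0.1015
  = 1.9422 bits

I(P;Q) = H(P) + H(Q) - H(P,Q)
  = 1.5284 + 0.4138 - 1.9422
  = 0.0000 bits

I(A;B) = 0.8113 bits > I(P;Q) = 0.0000 bits, so (A, B) has the higher mutual information (stronger dependence).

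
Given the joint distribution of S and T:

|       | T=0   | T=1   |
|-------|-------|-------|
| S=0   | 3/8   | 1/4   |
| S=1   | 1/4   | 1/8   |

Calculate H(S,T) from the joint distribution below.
H(S,T) = -Σ P(S,T) log₂ P(S,T), summed over the non-zero cells:
H(S,T) = -[(3/8)·log₂(3/8) + (1/4)·log₂(1/4) + (1/4)·log₂(1/4) + (1/8)·log₂(1/8)]
  = 0.5306 + 0.5000 + 0.5000 + 0.3750
  = 1.9056 bits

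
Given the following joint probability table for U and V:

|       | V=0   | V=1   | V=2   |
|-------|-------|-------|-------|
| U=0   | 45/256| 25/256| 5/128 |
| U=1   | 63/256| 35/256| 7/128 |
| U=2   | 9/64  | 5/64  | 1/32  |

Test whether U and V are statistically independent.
Marginal P(U) (row sums):
  P(U=0) = 45/256 + 25/256 + 5/128 = 5/16
  P(U=1) = 63/256 + 35/256 + 7/128 = 7/16
  P(U=2) = 9/64 + 5/64 + 1/32 = 1/4
Marginal P(V) (column sums):
  P(V=0) = 45/256 + 63/256 + 9/64 = 9/16
  P(V=1) = 25/256 + 35/256 + 5/64 = 5/16
  P(V=2) = 5/128 + 7/128 + 1/32 = 1/8

U and V are independent iff P(U=i,V=j) = P(U=i)·P(V=j) for every cell.
  P(U=0)·P(V=0) = 5/16 × 9/16 = 45/256 = P(U=0,V=0) ✓
  P(U=0)·P(V=1) = 5/16 × 5/16 = 25/256 = P(U=0,V=1) ✓
  P(U=0)·P(V=2) = 5/16 × 1/8 = 5/128 = P(U=0,V=2) ✓
  P(U=1)·P(V=0) = 7/16 × 9/16 = 63/256 = P(U=1,V=0) ✓
  P(U=1)·P(V=1) = 7/16 × 5/16 = 35/256 = P(U=1,V=1) ✓
  P(U=1)·P(V=2) = 7/16 × 1/8 = 7/128 = P(U=1,V=2) ✓
  P(U=2)·P(V=0) = 1/4 × 9/16 = 9/64 = P(U=2,V=0) ✓
  P(U=2)·P(V=1) = 1/4 × 5/16 = 5/64 = P(U=2,V=1) ✓
  P(U=2)·P(V=2) = 1/4 × 1/8 = 1/32 = P(U=2,V=2) ✓

Yes, U and V are independent: every cell factors, so I(U;V) = 0 bits.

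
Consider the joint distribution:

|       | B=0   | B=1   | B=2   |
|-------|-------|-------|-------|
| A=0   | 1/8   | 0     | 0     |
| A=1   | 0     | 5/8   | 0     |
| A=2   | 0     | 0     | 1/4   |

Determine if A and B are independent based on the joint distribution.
Marginal P(A) (row sums):
  P(A=0) = 1/8 + 0 + 0 = 1/8
  P(A=1) = 0 + 5/8 + 0 = 5/8
  P(A=2) = 0 + 0 + 1/4 = 1/4
Marginal P(B) (column sums):
  P(B=0) = 1/8 + 0 + 0 = 1/8
  P(B=1) = 0 + 5/8 + 0 = 5/8
  P(B=2) = 0 + 0 + 1/4 = 1/4

A and B are independent iff P(A=i,B=j) = P(A=i)·P(B=j) for every cell.
  P(A=0)·P(B=0) = 1/8 × 1/8 = 1/64, but P(A=0,B=0) = 1/8 ✗

No, A and B are not independent. Quantitatively, I(A;B) > 0:

H(A) = -[(1/8)·log₂(1/8) + (5/8)·log₂(5/8) + (1/4)·log₂(1/4)]
  = 0.3750 + 0.4238 + 0.5000
  = 1.2988 bits
H(B) = -[(1/8)·log₂(1/8) + (5/8)·log₂(5/8) + (1/4)·log₂(1/4)]
  = 0.3750 + 0.4238 + 0.5000
  = 1.2988 bits
H(A,B) = -[(1/8)·log₂(1/8) + (5/8)·log₂(5/8) + (1/4)·log₂(1/4)]
  = 0.3750 + 0.4238 + 0.5000
  = 1.2988 bits
I(A;B) = H(A) + H(B) - H(A,B) = 1.2988 + 1.2988 - 1.2988 = 1.2988 bits > 0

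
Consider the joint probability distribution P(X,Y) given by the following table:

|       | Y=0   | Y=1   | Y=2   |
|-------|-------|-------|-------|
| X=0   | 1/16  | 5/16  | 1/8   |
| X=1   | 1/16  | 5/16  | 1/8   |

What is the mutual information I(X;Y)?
Marginal P(X) (row sums):
  P(X=0) = 1/16 + 5/16 + 1/8 = 1/2
  P(X=1) = 1/16 + 5/16 + 1/8 = 1/2
Marginal P(Y) (column sums):
  P(Y=0) = 1/16 + 1/16 = 1/8
  P(Y=1) = 5/16 + 5/16 = 5/8
  P(Y=2) = 1/8 + 1/8 = 1/4

H(X) = -[(1/2)·log₂(1/2) + (1/2)·log₂(1/2)]
  = 0.5000 + 0.5000
  = 1.0000 bits
H(Y) = -[(1/8)·log₂(1/8) + (5/8)·log₂(5/8) + (1/4)·log₂(1/4)]
  = 0.3750 + 0.4238 + 0.5000
  = 1.2988 bits
H(X,Y) = -[(1/16)·log₂(1/16) + (5/16)·log₂(5/16) + (1/8)·log₂(1/8) + (1/16)·log₂(1/16) + (5/16)·log₂(5/16) + (1/8)·log₂(1/8)]
  = 0.2500 + 0.5244 + 0.3750 + 0.2500 + 0.5244 + 0.3750
  = 2.2988 bits

I(X;Y) = H(X) + H(Y) - H(X,Y)
  = 1.0000 + 1.2988 - 2.2988
  = 0.0000 bits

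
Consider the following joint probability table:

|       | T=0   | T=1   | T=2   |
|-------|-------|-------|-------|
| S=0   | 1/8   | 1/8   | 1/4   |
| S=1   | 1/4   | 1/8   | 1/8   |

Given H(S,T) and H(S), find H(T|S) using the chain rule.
From the chain rule: H(S,T) = H(S) + H(T|S)
Therefore: H(T|S) = H(S,T) - H(S)

H(S,T) = -[(1/8)·log₂(1/8) + (1/8)·log₂(1/8) + (1/4)·log₂(1/4) + (1/4)·log₂(1/4) + (1/8)·log₂(1/8) + (1/8)·log₂(1/8)]
  = 0.3750 + 0.3750 + 0.5000 + 0.5000 + 0.3750 + 0.3750
  = 2.5000 bits
Marginal P(S) (row sums):
  P(S=0) = 1/8 + 1/8 + 1/4 = 1/2
  P(S=1) = 1/4 + 1/8 + 1/8 = 1/2
H(S) = -[(1/2)·log₂(1/2) + (1/2)·log₂(1/2)]
  = 0.5000 + 0.5000
  = 1.0000 bits

H(T|S) = 2.5000 - 1.0000 = 1.5000 bits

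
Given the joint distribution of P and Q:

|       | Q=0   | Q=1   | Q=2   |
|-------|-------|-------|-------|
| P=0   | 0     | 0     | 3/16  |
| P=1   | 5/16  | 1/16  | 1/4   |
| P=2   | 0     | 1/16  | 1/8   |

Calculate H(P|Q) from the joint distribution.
Marginal P(Q) (column sums):
  P(Q=0) = 0 + 5/16 + 0 = 5/16
  P(Q=1) = 0 + 1/16 + 1/16 = 1/8
  P(Q=2) = 3/16 + 1/4 + 1/8 = 9/16

H(P|Q) = -Σ P(P,Q)·log₂ P(P|Q), where P(P|Q) = P(P,Q) / P(Q)
  (cells with P(P,Q) = 0 contribute 0)
  (P=0,Q=2): P(P|Q) = (3/16)/(9/16) = 1/3;  -(3/16)·log₂(1/3) = 0.2972
  (P=1,Q=0): P(P|Q) = (5/16)/(5/16) = 1;  -(5/16)·log₂(1) = 0.0000
  (P=1,Q=1): P(P|Q) = (1/16)/(1/8) = 1/2;  -(1/16)·log₂(1/2) = 0.0625
  (P=1,Q=2): P(P|Q) = (1/4)/(9/16) = 4/9;  -(1/4)·log₂(4/9) = 0.2925
  (P=2,Q=1): P(P|Q) = (1/16)/(1/8) = 1/2;  -(1/16)·log₂(1/2) = 0.0625
  (P=2,Q=2): P(P|Q) = (1/8)/(9/16) = 2/9;  -(1/8)·log₂(2/9) = 0.2712
H(P|Q) = 0.2972 + 0.0000 + 0.0625 + 0.2925 + 0.0625 + 0.2712
  = 0.9859 bits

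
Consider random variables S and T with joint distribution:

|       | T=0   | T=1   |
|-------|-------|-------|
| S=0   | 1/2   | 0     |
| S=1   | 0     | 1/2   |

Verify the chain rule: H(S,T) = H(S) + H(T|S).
Left side:
H(S,T) = -[(1/2)·log₂(1/2) + (1/2)·log₂(1/2)]
  = 0.5000 + 0.5000
  = 1.0000 bits

Right side:
Marginal P(S) (row sums):
  P(S=0) = 1/2 + 0 = 1/2
  P(S=1) = 0 + 1/2 = 1/2
H(S) = -[(1/2)·log₂(1/2) + (1/2)·log₂(1/2)]
  = 0.5000 + 0.5000
  = 1.0000 bits
H(T|S) = -Σ P(S,T)·log₂ P(T|S), where P(T|S) = P(S,T) / P(S)
  (cells with P(S,T) = 0 contribute 0)
  (S=0,T=0): P(T|S) = (1/2)/(1/2) = 1;  -(1/2)·log₂(1) = 0.0000
  (S=1,T=1): P(T|S) = (1/2)/(1/2) = 1;  -(1/2)·log₂(1) = 0.0000
H(T|S) = 0.0000 + 0.0000
  = 0.0000 bits
H(S) + H(T|S) = 1.0000 + 0.0000 = 1.0000 bits

Both sides equal 1.0000 bits, so the chain rule holds ✓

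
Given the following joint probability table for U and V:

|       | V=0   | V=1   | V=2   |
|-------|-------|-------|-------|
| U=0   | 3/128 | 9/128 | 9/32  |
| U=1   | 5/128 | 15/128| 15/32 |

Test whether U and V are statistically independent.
Marginal P(U) (row sums):
  P(U=0) = 3/128 + 9/128 + 9/32 = 3/8
  P(U=1) = 5/128 + 15/128 + 15/32 = 5/8
Marginal P(V) (column sums):
  P(V=0) = 3/128 + 5/128 = 1/16
  P(V=1) = 9/128 + 15/128 = 3/16
  P(V=2) = 9/32 + 15/32 = 3/4

U and V are independent iff P(U=i,V=j) = P(U=i)·P(V=j) for every cell.
  P(U=0)·P(V=0) = 3/8 × 1/16 = 3/128 = P(U=0,V=0) ✓
  P(U=0)·P(V=1) = 3/8 × 3/16 = 9/128 = P(U=0,V=1) ✓
  P(U=0)·P(V=2) = 3/8 × 3/4 = 9/32 = P(U=0,V=2) ✓
  P(U=1)·P(V=0) = 5/8 × 1/16 = 5/128 = P(U=1,V=0) ✓
  P(U=1)·P(V=1) = 5/8 × 3/16 = 15/128 = P(U=1,V=1) ✓
  P(U=1)·P(V=2) = 5/8 × 3/4 = 15/32 = P(U=1,V=2) ✓

Yes, U and V are independent: every cell factors, so I(U;V) = 0 bits.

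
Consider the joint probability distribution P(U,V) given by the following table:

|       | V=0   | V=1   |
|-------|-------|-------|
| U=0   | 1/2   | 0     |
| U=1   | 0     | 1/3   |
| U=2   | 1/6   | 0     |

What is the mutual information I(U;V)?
Marginal P(U) (row sums):
  P(U=0) = 1/2 + 0 = 1/2
  P(U=1) = 0 + 1/3 = 1/3
  P(U=2) = 1/6 + 0 = 1/6
Marginal P(V) (column sums):
  P(V=0) = 1/2 + 0 + 1/6 = 2/3
  P(V=1) = 0 + 1/3 + 0 = 1/3

H(U) = -[(1/2)·log₂(1/2) + (1/3)·log₂(1/3) + (1/6)·log₂(1/6)]
  = 0.5000 + 0.5283 + 0.4308
  = 1.4591 bits
H(V) = -[(2/3)·log₂(2/3) + (1/3)·log₂(1/3)]
  = 0.3900 + 0.5283
  = 0.9183 bits
H(U,V) = -[(1/2)·log₂(1/2) + (1/3)·log₂(1/3) + (1/6)·log₂(1/6)]
  = 0.5000 + 0.5283 + 0.4308
  = 1.4591 bits

I(U;V) = H(U) + H(V) - H(U,V)
  = 1.4591 + 0.9183 - 1.4591
  = 0.9183 bits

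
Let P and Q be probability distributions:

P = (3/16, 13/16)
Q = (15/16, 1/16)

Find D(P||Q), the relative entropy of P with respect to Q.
D(P||Q) = Σ P(i) log₂(P(i)/Q(i))
  i=0: (3/16) × log₂((3/16)/(15/16)) = (3/16) × log₂(1/5) = -0.4354
  i=1: (13/16) × log₂((13/16)/(1/16)) = (13/16) × log₂(13) = 3.0066
D(P||Q) = -0.4354 + 3.0066
  = 2.5712 bits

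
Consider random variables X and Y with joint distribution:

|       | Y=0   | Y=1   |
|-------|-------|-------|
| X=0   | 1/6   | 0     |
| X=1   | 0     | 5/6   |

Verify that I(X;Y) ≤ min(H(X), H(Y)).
Marginal P(X) (row sums):
  P(X=0) = 1/6 + 0 = 1/6
  P(X=1) = 0 + 5/6 = 5/6
Marginal P(Y) (column sums):
  P(Y=0) = 1/6 + 0 = 1/6
  P(Y=1) = 0 + 5/6 = 5/6

H(X) = -[(1/6)·log₂(1/6) + (5/6)·log₂(5/6)]
  = 0.4308 + 0.2192
  = 0.6500 bits
H(Y) = -[(1/6)·log₂(1/6) + (5/6)·log₂(5/6)]
  = 0.4308 + 0.2192
  = 0.6500 bits
H(X,Y) = -[(1/6)·log₂(1/6) + (5/6)·log₂(5/6)]
  = 0.4308 + 0.2192
  = 0.6500 bits

I(X;Y) = H(X) + H(Y) - H(X,Y)
  = 0.6500 + 0.6500 - 0.6500
  = 0.6500 bits

min(H(X), H(Y)) = min(0.6500, 0.6500) = 0.6500 bits
Since 0.6500 ≤ 0.6500, the bound is satisfied ✓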